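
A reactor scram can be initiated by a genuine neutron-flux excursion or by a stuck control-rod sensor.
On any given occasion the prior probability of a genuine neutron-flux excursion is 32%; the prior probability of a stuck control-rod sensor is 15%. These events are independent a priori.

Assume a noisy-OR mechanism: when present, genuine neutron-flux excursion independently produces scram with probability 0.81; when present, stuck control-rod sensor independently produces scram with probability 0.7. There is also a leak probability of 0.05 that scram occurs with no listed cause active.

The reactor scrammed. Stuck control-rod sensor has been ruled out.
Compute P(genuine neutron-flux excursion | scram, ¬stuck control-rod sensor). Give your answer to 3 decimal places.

P(genuine neutron-flux excursion | scram, ¬stuck control-rod sensor) ≈ 0.885

Under noisy-OR, P(scram | causes) = 1 − (1−0.05)·∏(1−qᵢ) over the active causes.
By total probability over both values of genuine neutron-flux excursion:
  P(scram | ¬stuck control-rod sensor) = 0.05×0.68 + 0.8195×0.32
        = 0.034000 + 0.262240 = 0.296240
Keeping only the genuine neutron-flux excursion-present terms gives 0.262240, so
  P(genuine neutron-flux excursion | scram, ¬stuck control-rod sensor) = 0.262240 / 0.296240 ≈ 0.885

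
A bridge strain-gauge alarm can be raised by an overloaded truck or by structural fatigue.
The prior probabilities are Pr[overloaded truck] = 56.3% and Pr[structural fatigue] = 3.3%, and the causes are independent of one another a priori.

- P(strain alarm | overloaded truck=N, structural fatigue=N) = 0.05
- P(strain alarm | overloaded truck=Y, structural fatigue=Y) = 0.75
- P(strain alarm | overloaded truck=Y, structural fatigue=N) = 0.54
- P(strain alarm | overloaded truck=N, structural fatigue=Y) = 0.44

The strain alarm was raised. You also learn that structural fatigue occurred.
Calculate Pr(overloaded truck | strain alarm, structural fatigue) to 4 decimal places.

Pr(overloaded truck | strain alarm, structural fatigue) ≈ 0.6871

By total probability over both values of overloaded truck:
  P(strain alarm | structural fatigue) = 0.44*0.437 + 0.75*0.563
        = 0.192280 + 0.422250 = 0.614530
Keeping only the overloaded truck-present terms gives 0.422250, so
  P(overloaded truck | strain alarm, structural fatigue) = 0.422250 / 0.614530 ≈ 0.6871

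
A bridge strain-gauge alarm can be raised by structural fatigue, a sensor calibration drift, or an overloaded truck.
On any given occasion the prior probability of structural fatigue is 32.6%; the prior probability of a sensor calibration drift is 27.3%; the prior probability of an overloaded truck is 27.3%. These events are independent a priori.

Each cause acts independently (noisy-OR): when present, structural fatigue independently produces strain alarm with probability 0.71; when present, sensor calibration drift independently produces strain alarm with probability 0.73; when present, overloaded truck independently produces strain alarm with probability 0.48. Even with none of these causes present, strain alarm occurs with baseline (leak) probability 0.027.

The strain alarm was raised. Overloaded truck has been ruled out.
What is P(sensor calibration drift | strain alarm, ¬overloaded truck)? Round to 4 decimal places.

P(sensor calibration drift | strain alarm, ¬overloaded truck) ≈ 0.5430

Under noisy-OR, P(strain alarm | causes) = 1 − (1−0.027)·∏(1−qᵢ) over the active causes.
By total probability over the 4 (structural fatigue, sensor calibration drift) configurations:
  P(strain alarm | ¬overloaded truck) = 0.027×0.674×0.727 + 0.73729×0.674×0.273 + 0.71783×0.326×0.727 + 0.923814×0.326×0.273
        = 0.013230 + 0.135663 + 0.170127 + 0.082218 = 0.401238
Configurations with sensor calibration drift contribute 0.217881, so
  P(sensor calibration drift | strain alarm, ¬overloaded truck) = 0.217881 / 0.401238 ≈ 0.5430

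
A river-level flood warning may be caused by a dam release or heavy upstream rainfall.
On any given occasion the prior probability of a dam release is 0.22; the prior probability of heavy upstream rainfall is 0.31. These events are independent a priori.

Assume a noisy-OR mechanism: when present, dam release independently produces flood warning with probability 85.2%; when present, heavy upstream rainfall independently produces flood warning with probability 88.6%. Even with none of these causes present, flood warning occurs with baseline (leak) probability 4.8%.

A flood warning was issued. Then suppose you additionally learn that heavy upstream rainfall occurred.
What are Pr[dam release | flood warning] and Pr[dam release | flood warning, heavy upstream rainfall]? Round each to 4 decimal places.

Pr[dam release | flood warning] ≈ 0.4500; Pr[dam release | flood warning, heavy upstream rainfall] ≈ 0.2374

Under noisy-OR, P(flood warning | causes) = 1 − (1−0.048)·∏(1−qᵢ) over the active causes.
P(flood warning) = 0.048*0.78*0.69 + 0.891472*0.78*0.31 + 0.859104*0.22*0.69 + 0.983938*0.22*0.31 = 0.025834 + 0.215558 + 0.130412 + 0.067105 = 0.438909
Of this, 0.197517 comes from 0.130412 + 0.067105 (the dam release=true cases).
P(dam release | flood warning) = 0.197517 / 0.438909 ≈ 0.4500

Now condition on the additional information:
For the numerator, keep only dam release=true terms: 0.983938*0.22 = 0.216466
Normalizer over all consistent configurations: 0.891472*0.78 + 0.983938*0.22 = 0.911814
P(dam release | flood warning, heavy upstream rainfall) = 0.216466/0.911814 ≈ 0.2374
The drop from 0.4500 to 0.2374 is the explaining-away (discounting) effect.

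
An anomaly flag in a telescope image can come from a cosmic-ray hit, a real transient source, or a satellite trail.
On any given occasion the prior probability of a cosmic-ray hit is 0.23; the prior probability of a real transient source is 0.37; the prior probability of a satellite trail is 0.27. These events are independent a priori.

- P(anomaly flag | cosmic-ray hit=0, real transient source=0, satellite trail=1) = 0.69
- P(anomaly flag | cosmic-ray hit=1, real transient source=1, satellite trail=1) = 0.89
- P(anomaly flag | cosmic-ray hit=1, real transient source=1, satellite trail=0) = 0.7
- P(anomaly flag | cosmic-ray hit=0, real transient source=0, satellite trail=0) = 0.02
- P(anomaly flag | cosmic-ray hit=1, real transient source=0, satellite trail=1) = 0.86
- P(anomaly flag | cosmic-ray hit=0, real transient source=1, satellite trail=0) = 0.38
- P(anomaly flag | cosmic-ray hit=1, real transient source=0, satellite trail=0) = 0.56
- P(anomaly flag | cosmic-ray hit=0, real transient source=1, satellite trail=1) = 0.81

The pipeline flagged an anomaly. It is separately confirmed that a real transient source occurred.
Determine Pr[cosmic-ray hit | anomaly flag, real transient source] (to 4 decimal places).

Weight on cosmic-ray hit=true, given the evidence: 0.117530 + 0.055269 = 0.172799
The normalizing constant is 0.38×0.77×0.73 + 0.81×0.77×0.27 + 0.7×0.23×0.73 + 0.89×0.23×0.27 = 0.554796
P(cosmic-ray hit | anomaly flag, real transient source) = 0.172799/0.554796 ≈ 0.3115

Pr[cosmic-ray hit | anomaly flag, real transient source] ≈ 0.3115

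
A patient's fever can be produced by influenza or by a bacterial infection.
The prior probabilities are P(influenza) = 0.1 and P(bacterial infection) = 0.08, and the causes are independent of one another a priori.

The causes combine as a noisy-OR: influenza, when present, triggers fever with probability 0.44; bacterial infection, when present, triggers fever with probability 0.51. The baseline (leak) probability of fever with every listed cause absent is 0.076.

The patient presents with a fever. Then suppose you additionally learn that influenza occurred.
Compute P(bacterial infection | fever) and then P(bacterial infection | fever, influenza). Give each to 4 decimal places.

Under noisy-OR, P(fever | causes) = 1 − (1−0.076)·∏(1−qᵢ) over the active causes.
P(fever) = 0.076·0.9·0.92 + 0.54724·0.9·0.08 + 0.48256·0.1·0.92 + 0.746454·0.1·0.08 = 0.062928 + 0.039401 + 0.044396 + 0.005972 = 0.152697
Of this, 0.045373 comes from 0.039401 + 0.005972 (the bacterial infection=true cases).
So P(bacterial infection | fever) = 0.045373/0.152697 ≈ 0.2971.

With the extra evidence:
Weight on bacterial infection=true, given the evidence: 0.746454×0.08 = 0.059716
The normalizing constant is 0.48256×0.92 + 0.746454×0.08 = 0.503671
Posterior = 0.059716 / 0.503671 ≈ 0.1186
The drop from 0.2971 to 0.1186 is the explaining-away (discounting) effect.

P(bacterial infection | fever) ≈ 0.2971; P(bacterial infection | fever, influenza) ≈ 0.1186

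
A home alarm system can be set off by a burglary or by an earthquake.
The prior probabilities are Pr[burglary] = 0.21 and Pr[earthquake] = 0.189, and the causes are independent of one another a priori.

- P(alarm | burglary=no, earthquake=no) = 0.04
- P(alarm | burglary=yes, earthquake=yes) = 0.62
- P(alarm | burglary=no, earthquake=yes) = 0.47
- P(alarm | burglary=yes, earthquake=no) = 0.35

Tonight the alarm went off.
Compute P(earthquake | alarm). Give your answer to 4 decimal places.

P(earthquake | alarm) ≈ 0.5265

By total probability over the 4 (burglary, earthquake) configurations:
  P(alarm) = 0.04*0.79*0.811 + 0.47*0.79*0.189 + 0.35*0.21*0.811 + 0.62*0.21*0.189
        = 0.025628 + 0.070176 + 0.059609 + 0.024608 = 0.180021
Configurations with earthquake contribute 0.094784, so
  P(earthquake | alarm) = 0.094784 / 0.180021 ≈ 0.5265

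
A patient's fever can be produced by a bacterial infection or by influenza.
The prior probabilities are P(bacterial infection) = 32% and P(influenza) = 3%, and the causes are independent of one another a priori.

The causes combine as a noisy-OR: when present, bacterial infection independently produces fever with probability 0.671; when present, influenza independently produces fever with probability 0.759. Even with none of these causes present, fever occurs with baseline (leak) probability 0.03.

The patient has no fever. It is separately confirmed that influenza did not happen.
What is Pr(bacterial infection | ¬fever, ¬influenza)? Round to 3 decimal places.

Pr(bacterial infection | ¬fever, ¬influenza) ≈ 0.134

Under noisy-OR, P(fever | causes) = 1 − (1−0.03)·∏(1−qᵢ) over the active causes.
P(¬fever | ¬influenza) = 0.97*0.68 + 0.31913*0.32 = 0.659600 + 0.102122 = 0.761722
Restricting to configurations with bacterial infection present: 0.31913*0.32 = 0.102122.
Hence the posterior is 0.102122/0.761722 ≈ 0.134.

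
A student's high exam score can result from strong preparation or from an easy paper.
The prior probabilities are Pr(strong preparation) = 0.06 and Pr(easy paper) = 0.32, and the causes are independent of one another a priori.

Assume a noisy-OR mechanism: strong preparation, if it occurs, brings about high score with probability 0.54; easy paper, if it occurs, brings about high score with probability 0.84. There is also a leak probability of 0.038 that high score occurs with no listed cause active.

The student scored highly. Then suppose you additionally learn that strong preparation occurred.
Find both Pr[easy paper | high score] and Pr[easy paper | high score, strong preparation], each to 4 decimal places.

Pr[easy paper | high score] ≈ 0.8527; Pr[easy paper | high score, strong preparation] ≈ 0.4396

Under noisy-OR, P(high score | causes) = 1 − (1−0.038)·∏(1−qᵢ) over the active causes.
P(high score) = 0.038·0.94·0.68 + 0.84608·0.94·0.32 + 0.55748·0.06·0.68 + 0.929197·0.06·0.32 = 0.024290 + 0.254501 + 0.022745 + 0.017841 = 0.319377
Restricting to configurations with easy paper present: 0.254501 + 0.017841 = 0.272342.
So P(easy paper | high score) = 0.272342/0.319377 ≈ 0.8527.

Now condition on the additional information:
By total probability over both values of easy paper:
  P(high score | strong preparation) = 0.55748×0.68 + 0.929197×0.32
        = 0.379086 + 0.297343 = 0.676429
Configurations with easy paper contribute 0.297343, so
  P(easy paper | high score, strong preparation) = 0.297343 / 0.676429 ≈ 0.4396
The drop from 0.8527 to 0.4396 is the explaining-away (discounting) effect.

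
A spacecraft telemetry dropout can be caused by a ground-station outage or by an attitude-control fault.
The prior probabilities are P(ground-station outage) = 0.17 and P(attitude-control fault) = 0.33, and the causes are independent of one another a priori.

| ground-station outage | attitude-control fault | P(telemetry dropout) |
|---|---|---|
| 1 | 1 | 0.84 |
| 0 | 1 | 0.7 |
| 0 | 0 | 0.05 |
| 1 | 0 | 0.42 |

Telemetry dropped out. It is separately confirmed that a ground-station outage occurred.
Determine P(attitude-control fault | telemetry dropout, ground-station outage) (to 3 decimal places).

P(telemetry dropout | ground-station outage) = 0.42*0.67 + 0.84*0.33 = 0.281400 + 0.277200 = 0.558600
The attitude-control fault-present share is 0.84*0.33 = 0.277200.
P(attitude-control fault | telemetry dropout, ground-station outage) = 0.277200 / 0.558600 ≈ 0.496

P(attitude-control fault | telemetry dropout, ground-station outage) ≈ 0.496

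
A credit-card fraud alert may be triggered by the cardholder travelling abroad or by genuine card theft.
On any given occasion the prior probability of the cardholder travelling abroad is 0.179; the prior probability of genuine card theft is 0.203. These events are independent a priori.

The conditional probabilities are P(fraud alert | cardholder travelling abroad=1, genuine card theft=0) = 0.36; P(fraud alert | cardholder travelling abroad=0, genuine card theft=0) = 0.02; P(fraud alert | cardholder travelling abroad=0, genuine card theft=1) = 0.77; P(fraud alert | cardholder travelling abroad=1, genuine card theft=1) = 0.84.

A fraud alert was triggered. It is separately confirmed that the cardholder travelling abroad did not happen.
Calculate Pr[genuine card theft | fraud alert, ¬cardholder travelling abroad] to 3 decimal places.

Pr[genuine card theft | fraud alert, ¬cardholder travelling abroad] ≈ 0.907

Sum P(fraud alert|·) weighted by the priors over both values of genuine card theft:
  P(fraud alert | ¬cardholder travelling abroad) = 0.02*0.797 + 0.77*0.203
        = 0.015940 + 0.156310 = 0.172250
Configurations with genuine card theft contribute 0.156310, so
  P(genuine card theft | fraud alert, ¬cardholder travelling abroad) = 0.156310 / 0.172250 ≈ 0.907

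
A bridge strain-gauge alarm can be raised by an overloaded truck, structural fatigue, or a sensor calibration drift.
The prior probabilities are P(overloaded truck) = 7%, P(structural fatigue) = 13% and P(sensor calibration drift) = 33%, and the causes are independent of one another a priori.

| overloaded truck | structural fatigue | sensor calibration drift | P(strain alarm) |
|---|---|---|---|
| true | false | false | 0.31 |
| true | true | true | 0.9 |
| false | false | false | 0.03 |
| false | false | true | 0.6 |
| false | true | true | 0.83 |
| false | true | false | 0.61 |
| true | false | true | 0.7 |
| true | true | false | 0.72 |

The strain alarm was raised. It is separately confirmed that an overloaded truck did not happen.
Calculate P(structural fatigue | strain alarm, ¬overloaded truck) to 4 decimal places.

P(structural fatigue | strain alarm, ¬overloaded truck) ≈ 0.3186

Weight on structural fatigue=true, given the evidence: 0.053131 + 0.035607 = 0.088738
Denominator P(strain alarm | ¬overloaded truck): 0.03·0.87·0.67 + 0.6·0.87·0.33 + 0.61·0.13·0.67 + 0.83·0.13·0.33 = 0.278485
P(structural fatigue | strain alarm, ¬overloaded truck) = 0.088738/0.278485 ≈ 0.3186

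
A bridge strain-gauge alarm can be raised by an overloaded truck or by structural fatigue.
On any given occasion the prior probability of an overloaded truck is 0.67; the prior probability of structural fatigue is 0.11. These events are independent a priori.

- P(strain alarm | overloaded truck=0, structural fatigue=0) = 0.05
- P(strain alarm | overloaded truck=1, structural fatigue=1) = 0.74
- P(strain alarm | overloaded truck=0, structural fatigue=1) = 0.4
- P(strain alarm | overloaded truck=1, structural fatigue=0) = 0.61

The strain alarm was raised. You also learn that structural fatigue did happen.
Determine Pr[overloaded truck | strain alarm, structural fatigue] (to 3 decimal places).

Pr[overloaded truck | strain alarm, structural fatigue] ≈ 0.790

For the numerator, keep only overloaded truck=true terms: 0.74×0.67 = 0.495800
The normalizing constant is 0.4×0.33 + 0.74×0.67 = 0.627800
P(overloaded truck | strain alarm, structural fatigue) = 0.495800/0.627800 ≈ 0.790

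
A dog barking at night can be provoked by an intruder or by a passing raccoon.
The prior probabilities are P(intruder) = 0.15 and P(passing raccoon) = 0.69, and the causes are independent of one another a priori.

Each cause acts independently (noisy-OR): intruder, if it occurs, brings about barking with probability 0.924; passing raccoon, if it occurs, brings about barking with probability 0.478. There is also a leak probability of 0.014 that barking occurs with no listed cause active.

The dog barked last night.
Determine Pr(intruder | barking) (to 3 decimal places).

Under noisy-OR, P(barking | causes) = 1 − (1−0.014)·∏(1−qᵢ) over the active causes.
Weight on intruder=true, given the evidence: 0.043015 + 0.099451 = 0.142466
The normalizing constant is 0.014·0.85·0.31 + 0.485308·0.85·0.69 + 0.925064·0.15·0.31 + 0.960883·0.15·0.69 = 0.430788
Posterior = 0.142466 / 0.430788 ≈ 0.331

Pr(intruder | barking) ≈ 0.331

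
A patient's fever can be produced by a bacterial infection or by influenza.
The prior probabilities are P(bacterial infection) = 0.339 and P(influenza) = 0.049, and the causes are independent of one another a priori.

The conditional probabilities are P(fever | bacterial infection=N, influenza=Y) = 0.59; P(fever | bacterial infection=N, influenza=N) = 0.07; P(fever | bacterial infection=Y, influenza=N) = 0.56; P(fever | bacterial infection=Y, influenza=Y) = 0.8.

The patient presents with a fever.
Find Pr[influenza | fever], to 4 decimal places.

Sum P(fever|·) weighted by the priors over the 4 (bacterial infection, influenza) configurations:
  P(fever) = 0.07*0.661*0.951 + 0.59*0.661*0.049 + 0.56*0.339*0.951 + 0.8*0.339*0.049
        = 0.044003 + 0.019110 + 0.180538 + 0.013289 = 0.256940
Keeping only the influenza-present terms gives 0.032399, so
  P(influenza | fever) = 0.032399 / 0.256940 ≈ 0.1261

Pr[influenza | fever] ≈ 0.1261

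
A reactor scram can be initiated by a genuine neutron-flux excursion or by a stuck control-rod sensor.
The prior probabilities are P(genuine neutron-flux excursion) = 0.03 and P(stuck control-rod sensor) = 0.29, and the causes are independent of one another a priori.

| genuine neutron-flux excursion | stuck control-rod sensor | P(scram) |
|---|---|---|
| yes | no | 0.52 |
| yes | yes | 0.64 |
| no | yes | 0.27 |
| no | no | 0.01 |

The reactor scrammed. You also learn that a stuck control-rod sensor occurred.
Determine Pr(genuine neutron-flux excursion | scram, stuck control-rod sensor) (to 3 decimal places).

Pr(genuine neutron-flux excursion | scram, stuck control-rod sensor) ≈ 0.068

Enumerate both values of genuine neutron-flux excursion and weight by the priors:
  P(scram | stuck control-rod sensor) = 0.27·0.97 + 0.64·0.03
        = 0.261900 + 0.019200 = 0.281100
Configurations with genuine neutron-flux excursion contribute 0.019200, so
  P(genuine neutron-flux excursion | scram, stuck control-rod sensor) = 0.019200 / 0.281100 ≈ 0.068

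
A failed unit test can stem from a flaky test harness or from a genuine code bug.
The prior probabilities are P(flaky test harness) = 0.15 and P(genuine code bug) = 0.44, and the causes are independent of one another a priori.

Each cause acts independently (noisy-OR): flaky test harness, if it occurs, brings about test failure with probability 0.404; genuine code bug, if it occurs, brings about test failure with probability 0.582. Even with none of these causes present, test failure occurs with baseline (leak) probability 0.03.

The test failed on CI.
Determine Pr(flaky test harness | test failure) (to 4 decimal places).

Pr(flaky test harness | test failure) ≈ 0.2654

Under noisy-OR, P(test failure | causes) = 1 − (1−0.03)·∏(1−qᵢ) over the active causes.
Sum P(test failure|·) weighted by the priors over the 4 (flaky test harness, genuine code bug) configurations:
  P(test failure) = 0.03·0.85·0.56 + 0.59454·0.85·0.44 + 0.42188·0.15·0.56 + 0.758346·0.15·0.44
        = 0.014280 + 0.222358 + 0.035438 + 0.050051 = 0.322127
Keeping only the flaky test harness-present terms gives 0.085489, so
  P(flaky test harness | test failure) = 0.085489 / 0.322127 ≈ 0.2654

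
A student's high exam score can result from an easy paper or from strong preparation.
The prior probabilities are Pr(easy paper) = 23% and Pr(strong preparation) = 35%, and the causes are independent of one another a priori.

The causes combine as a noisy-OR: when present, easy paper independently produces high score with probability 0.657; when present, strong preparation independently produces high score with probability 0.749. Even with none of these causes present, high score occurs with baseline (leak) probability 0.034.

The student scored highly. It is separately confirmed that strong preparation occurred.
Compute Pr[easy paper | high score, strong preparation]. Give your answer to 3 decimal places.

Pr[easy paper | high score, strong preparation] ≈ 0.266

Under noisy-OR, P(high score | causes) = 1 − (1−0.034)·∏(1−qᵢ) over the active causes.
Sum P(high score|·) weighted by the priors over both values of easy paper:
  P(high score | strong preparation) = 0.757534×0.77 + 0.916834×0.23
        = 0.583301 + 0.210872 = 0.794173
Keeping only the easy paper-present terms gives 0.210872, so
  P(easy paper | high score, strong preparation) = 0.210872 / 0.794173 ≈ 0.266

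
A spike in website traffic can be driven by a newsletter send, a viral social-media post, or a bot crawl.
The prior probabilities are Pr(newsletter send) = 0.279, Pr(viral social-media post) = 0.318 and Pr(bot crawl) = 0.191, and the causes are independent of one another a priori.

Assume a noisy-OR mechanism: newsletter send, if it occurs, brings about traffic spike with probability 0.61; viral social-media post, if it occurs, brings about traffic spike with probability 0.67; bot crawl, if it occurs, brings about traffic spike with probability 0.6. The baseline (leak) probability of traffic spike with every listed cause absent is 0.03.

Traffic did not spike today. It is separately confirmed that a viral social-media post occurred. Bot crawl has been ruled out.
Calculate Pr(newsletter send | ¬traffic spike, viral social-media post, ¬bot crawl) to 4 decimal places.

Pr(newsletter send | ¬traffic spike, viral social-media post, ¬bot crawl) ≈ 0.1311

Under noisy-OR, P(traffic spike | causes) = 1 − (1−0.03)·∏(1−qᵢ) over the active causes.
Sum P(¬traffic spike|·) weighted by the priors over both values of newsletter send:
  P(¬traffic spike | viral social-media post, ¬bot crawl) = 0.3201·0.721 + 0.124839·0.279
        = 0.230792 + 0.034830 = 0.265622
Keeping only the newsletter send-present terms gives 0.034830, so
  P(newsletter send | ¬traffic spike, viral social-media post, ¬bot crawl) = 0.034830 / 0.265622 ≈ 0.1311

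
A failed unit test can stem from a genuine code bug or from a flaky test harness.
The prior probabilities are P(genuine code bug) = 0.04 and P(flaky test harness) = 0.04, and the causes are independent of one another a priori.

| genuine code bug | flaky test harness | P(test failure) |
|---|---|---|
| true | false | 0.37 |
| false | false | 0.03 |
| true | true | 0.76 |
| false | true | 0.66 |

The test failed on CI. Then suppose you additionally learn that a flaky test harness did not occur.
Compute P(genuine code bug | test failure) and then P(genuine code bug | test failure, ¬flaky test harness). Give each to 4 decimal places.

P(test failure) = 0.03·0.96·0.96 + 0.66·0.96·0.04 + 0.37·0.04·0.96 + 0.76·0.04·0.04 = 0.027648 + 0.025344 + 0.014208 + 0.001216 = 0.068416
The genuine code bug-present share is 0.014208 + 0.001216 = 0.015424.
P(genuine code bug | test failure) = 0.015424 / 0.068416 ≈ 0.2254

Now condition on the additional information:
Numerator (weight on configurations with genuine code bug): 0.37*0.04 = 0.014800
The normalizing constant is 0.03*0.96 + 0.37*0.04 = 0.043600
P(genuine code bug | test failure, ¬flaky test harness) = 0.014800/0.043600 ≈ 0.3394
With flaky test harness excluded, genuine code bug must carry more of the explanatory weight for the test failure.

P(genuine code bug | test failure) ≈ 0.2254; P(genuine code bug | test failure, ¬flaky test harness) ≈ 0.3394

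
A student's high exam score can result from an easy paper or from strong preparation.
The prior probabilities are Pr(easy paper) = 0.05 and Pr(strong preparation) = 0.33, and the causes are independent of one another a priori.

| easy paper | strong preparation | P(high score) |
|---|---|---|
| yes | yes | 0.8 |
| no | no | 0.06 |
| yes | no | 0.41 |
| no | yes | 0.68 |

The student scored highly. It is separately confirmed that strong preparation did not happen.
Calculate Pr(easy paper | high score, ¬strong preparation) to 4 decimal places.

P(high score | ¬strong preparation) = 0.06×0.95 + 0.41×0.05 = 0.057000 + 0.020500 = 0.077500
The easy paper-present share is 0.41×0.05 = 0.020500.
So P(easy paper | high score, ¬strong preparation) = 0.020500/0.077500 ≈ 0.2645.

Pr(easy paper | high score, ¬strong preparation) ≈ 0.2645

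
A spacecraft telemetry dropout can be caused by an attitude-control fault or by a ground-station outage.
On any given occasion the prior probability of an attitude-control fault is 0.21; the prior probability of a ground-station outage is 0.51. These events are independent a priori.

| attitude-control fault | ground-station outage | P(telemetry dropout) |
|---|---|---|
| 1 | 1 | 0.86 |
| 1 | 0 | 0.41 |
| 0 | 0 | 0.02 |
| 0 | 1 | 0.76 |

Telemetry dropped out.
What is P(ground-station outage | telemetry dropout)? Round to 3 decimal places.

P(telemetry dropout) = 0.02*0.79*0.49 + 0.76*0.79*0.51 + 0.41*0.21*0.49 + 0.86*0.21*0.51 = 0.007742 + 0.306204 + 0.042189 + 0.092106 = 0.448241
Restricting to configurations with ground-station outage present: 0.306204 + 0.092106 = 0.398310.
P(ground-station outage | telemetry dropout) = 0.398310 / 0.448241 ≈ 0.889

P(ground-station outage | telemetry dropout) ≈ 0.889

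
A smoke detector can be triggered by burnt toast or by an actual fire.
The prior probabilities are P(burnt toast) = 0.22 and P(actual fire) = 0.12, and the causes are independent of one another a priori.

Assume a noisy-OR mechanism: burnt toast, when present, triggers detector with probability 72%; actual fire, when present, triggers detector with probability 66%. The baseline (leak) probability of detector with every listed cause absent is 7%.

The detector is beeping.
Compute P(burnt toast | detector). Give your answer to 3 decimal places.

P(burnt toast | detector) ≈ 0.599

Under noisy-OR, P(detector | causes) = 1 − (1−0.07)·∏(1−qᵢ) over the active causes.
Enumerate the 4 (burnt toast, actual fire) configurations and weight by the priors:
  P(detector) = 0.07×0.78×0.88 + 0.6838×0.78×0.12 + 0.7396×0.22×0.88 + 0.911464×0.22×0.12
        = 0.048048 + 0.064004 + 0.143187 + 0.024063 = 0.279302
The terms with burnt toast present sum to 0.167250, so
  P(burnt toast | detector) = 0.167250 / 0.279302 ≈ 0.599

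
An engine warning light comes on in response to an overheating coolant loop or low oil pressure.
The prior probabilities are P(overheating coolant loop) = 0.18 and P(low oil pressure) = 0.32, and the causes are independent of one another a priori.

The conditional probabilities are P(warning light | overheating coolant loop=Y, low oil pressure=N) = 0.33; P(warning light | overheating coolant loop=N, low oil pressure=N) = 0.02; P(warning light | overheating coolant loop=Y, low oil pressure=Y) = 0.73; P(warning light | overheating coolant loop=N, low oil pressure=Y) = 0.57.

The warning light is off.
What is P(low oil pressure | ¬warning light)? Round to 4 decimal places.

P(low oil pressure | ¬warning light) ≈ 0.1696

P(¬warning light) = 0.98*0.82*0.68 + 0.43*0.82*0.32 + 0.67*0.18*0.68 + 0.27*0.18*0.32 = 0.546448 + 0.112832 + 0.082008 + 0.015552 = 0.756840
The low oil pressure-present share is 0.112832 + 0.015552 = 0.128384.
So P(low oil pressure | ¬warning light) = 0.128384/0.756840 ≈ 0.1696.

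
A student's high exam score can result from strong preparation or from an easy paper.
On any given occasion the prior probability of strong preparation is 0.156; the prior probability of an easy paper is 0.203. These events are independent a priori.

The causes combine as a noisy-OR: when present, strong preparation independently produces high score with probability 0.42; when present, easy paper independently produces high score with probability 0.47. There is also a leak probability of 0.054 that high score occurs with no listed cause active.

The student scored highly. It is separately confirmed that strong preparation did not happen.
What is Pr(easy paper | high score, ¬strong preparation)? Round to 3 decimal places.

Pr(easy paper | high score, ¬strong preparation) ≈ 0.702

Under noisy-OR, P(high score | causes) = 1 − (1−0.054)·∏(1−qᵢ) over the active causes.
P(high score | ¬strong preparation) = 0.054·0.797 + 0.49862·0.203 = 0.043038 + 0.101220 = 0.144258
The easy paper-present share is 0.49862·0.203 = 0.101220.
P(easy paper | high score, ¬strong preparation) = 0.101220 / 0.144258 ≈ 0.702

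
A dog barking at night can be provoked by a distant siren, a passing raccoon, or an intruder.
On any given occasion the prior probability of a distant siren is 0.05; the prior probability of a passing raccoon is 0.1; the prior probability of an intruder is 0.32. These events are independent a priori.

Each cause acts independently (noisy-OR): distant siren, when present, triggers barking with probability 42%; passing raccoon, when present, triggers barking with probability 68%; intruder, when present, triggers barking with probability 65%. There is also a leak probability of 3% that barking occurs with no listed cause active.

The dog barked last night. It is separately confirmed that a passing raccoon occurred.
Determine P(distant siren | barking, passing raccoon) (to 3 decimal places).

Under noisy-OR, P(barking | causes) = 1 − (1−0.03)·∏(1−qᵢ) over the active causes.
For the numerator, keep only distant siren=true terms: 0.027879 + 0.014992 = 0.042871
Normalizer over all consistent configurations: 0.6896·0.95·0.68 + 0.89136·0.95·0.32 + 0.819968·0.05·0.68 + 0.936989·0.05·0.32 = 0.759326
Posterior = 0.042871 / 0.759326 ≈ 0.056

P(distant siren | barking, passing raccoon) ≈ 0.056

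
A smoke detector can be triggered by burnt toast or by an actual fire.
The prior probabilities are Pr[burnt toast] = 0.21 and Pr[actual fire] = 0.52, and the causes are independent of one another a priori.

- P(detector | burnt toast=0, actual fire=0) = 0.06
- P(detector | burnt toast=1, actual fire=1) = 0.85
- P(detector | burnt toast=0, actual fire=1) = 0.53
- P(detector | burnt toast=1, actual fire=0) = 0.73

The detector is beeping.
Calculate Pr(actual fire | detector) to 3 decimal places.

Pr(actual fire | detector) ≈ 0.763

By total probability over the 4 (burnt toast, actual fire) configurations:
  P(detector) = 0.06*0.79*0.48 + 0.53*0.79*0.52 + 0.73*0.21*0.48 + 0.85*0.21*0.52
        = 0.022752 + 0.217724 + 0.073584 + 0.092820 = 0.406880
The terms with actual fire present sum to 0.310544, so
  P(actual fire | detector) = 0.310544 / 0.406880 ≈ 0.763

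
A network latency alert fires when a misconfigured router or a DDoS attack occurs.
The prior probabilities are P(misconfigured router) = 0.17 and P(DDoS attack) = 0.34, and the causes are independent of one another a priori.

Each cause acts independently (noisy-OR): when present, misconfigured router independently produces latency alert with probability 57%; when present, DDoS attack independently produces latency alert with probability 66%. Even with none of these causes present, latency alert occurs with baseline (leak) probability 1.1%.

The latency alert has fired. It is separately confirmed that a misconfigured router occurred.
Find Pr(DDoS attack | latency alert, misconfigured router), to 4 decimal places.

Pr(DDoS attack | latency alert, misconfigured router) ≈ 0.4340

Under noisy-OR, P(latency alert | causes) = 1 − (1−0.011)·∏(1−qᵢ) over the active causes.
P(latency alert | misconfigured router) = 0.57473*0.66 + 0.855408*0.34 = 0.379322 + 0.290839 = 0.670161
Restricting to configurations with DDoS attack present: 0.855408*0.34 = 0.290839.
So P(DDoS attack | latency alert, misconfigured router) = 0.290839/0.670161 ≈ 0.4340.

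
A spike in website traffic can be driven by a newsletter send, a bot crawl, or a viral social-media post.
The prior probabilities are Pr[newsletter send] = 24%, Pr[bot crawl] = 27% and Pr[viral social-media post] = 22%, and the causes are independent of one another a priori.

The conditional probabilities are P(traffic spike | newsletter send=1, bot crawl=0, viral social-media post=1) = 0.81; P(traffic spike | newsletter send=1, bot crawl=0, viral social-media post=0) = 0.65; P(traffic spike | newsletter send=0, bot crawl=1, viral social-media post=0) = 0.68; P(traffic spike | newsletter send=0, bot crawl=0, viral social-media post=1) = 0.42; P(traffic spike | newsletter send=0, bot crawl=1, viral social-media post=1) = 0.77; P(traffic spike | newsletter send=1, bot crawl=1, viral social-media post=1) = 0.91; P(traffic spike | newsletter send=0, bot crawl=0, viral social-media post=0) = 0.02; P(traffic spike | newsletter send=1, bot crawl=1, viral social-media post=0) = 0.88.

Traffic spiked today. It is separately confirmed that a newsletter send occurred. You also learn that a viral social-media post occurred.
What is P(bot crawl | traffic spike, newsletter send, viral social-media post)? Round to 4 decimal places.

Sum P(traffic spike|·) weighted by the priors over both values of bot crawl:
  P(traffic spike | newsletter send, viral social-media post) = 0.81·0.73 + 0.91·0.27
        = 0.591300 + 0.245700 = 0.837000
The terms with bot crawl present sum to 0.245700, so
  P(bot crawl | traffic spike, newsletter send, viral social-media post) = 0.245700 / 0.837000 ≈ 0.2935

P(bot crawl | traffic spike, newsletter send, viral social-media post) ≈ 0.2935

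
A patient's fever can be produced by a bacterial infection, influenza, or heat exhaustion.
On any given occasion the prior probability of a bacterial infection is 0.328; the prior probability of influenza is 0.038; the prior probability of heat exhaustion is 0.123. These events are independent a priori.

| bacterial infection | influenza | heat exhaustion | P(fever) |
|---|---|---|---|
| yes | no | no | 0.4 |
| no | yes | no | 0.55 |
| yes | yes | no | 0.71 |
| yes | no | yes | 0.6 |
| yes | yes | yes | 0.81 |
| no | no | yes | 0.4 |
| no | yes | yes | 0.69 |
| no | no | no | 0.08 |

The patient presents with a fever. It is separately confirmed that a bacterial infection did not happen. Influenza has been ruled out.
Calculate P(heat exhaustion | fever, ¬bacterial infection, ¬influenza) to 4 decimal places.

Numerator (weight on configurations with heat exhaustion): 0.4·0.123 = 0.049200
The normalizing constant is 0.08·0.877 + 0.4·0.123 = 0.119360
Posterior = 0.049200 / 0.119360 ≈ 0.4122

P(heat exhaustion | fever, ¬bacterial infection, ¬influenza) ≈ 0.4122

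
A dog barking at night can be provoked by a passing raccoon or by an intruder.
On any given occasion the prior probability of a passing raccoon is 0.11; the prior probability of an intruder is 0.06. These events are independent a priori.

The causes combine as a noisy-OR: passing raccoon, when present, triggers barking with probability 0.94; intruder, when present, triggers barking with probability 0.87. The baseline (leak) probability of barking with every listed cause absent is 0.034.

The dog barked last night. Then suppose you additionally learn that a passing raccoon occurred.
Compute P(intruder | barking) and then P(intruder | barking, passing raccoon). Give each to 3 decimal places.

Under noisy-OR, P(barking | causes) = 1 − (1−0.034)·∏(1−qᵢ) over the active causes.
For the numerator, keep only intruder=true terms: 0.046694 + 0.006550 = 0.053244
Denominator P(barking): 0.034×0.89×0.94 + 0.87442×0.89×0.06 + 0.94204×0.11×0.94 + 0.992465×0.11×0.06 = 0.179095
Posterior = 0.053244 / 0.179095 ≈ 0.297

Now condition on the additional information:
Numerator (weight on configurations with intruder): 0.992465×0.06 = 0.059548
Normalizer over all consistent configurations: 0.94204×0.94 + 0.992465×0.06 = 0.945066
Posterior = 0.059548 / 0.945066 ≈ 0.063

P(intruder | barking) ≈ 0.297; P(intruder | barking, passing raccoon) ≈ 0.063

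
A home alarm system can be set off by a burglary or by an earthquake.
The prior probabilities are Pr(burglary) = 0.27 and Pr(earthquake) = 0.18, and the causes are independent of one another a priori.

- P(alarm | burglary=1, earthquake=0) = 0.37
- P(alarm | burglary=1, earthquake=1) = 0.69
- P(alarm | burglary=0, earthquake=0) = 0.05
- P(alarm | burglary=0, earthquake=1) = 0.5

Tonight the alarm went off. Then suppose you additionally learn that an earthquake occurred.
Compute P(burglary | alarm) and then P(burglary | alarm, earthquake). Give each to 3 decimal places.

P(burglary | alarm) ≈ 0.547; P(burglary | alarm, earthquake) ≈ 0.338

Numerator (weight on configurations with burglary): 0.081918 + 0.033534 = 0.115452
Normalizer over all consistent configurations: 0.05·0.73·0.82 + 0.5·0.73·0.18 + 0.37·0.27·0.82 + 0.69·0.27·0.18 = 0.211082
Posterior = 0.115452 / 0.211082 ≈ 0.547

With the extra evidence:
P(alarm | earthquake) = 0.5×0.73 + 0.69×0.27 = 0.365000 + 0.186300 = 0.551300
The burglary-present share is 0.69×0.27 = 0.186300.
Hence the posterior is 0.186300/0.551300 ≈ 0.338.
Conditioning on earthquake lowers the posterior on burglary: the classic explaining-away effect in a common-effect structure.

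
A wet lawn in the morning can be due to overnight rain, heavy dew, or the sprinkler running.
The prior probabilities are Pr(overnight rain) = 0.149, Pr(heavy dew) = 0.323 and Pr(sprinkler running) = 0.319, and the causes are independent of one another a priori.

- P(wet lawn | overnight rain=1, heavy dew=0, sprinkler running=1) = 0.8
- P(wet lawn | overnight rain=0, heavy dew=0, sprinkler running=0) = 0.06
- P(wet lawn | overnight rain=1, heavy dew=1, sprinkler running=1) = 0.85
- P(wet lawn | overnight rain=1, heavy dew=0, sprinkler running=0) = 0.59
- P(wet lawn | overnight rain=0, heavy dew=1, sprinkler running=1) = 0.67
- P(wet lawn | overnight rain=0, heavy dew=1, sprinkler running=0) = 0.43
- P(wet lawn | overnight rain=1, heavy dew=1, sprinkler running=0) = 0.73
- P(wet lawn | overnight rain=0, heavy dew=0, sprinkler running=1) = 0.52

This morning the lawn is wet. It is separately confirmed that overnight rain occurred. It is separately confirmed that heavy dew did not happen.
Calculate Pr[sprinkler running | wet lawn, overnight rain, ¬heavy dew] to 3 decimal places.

By total probability over both values of sprinkler running:
  P(wet lawn | overnight rain, ¬heavy dew) = 0.59*0.681 + 0.8*0.319
        = 0.401790 + 0.255200 = 0.656990
Configurations with sprinkler running contribute 0.255200, so
  P(sprinkler running | wet lawn, overnight rain, ¬heavy dew) = 0.255200 / 0.656990 ≈ 0.388

Pr[sprinkler running | wet lawn, overnight rain, ¬heavy dew] ≈ 0.388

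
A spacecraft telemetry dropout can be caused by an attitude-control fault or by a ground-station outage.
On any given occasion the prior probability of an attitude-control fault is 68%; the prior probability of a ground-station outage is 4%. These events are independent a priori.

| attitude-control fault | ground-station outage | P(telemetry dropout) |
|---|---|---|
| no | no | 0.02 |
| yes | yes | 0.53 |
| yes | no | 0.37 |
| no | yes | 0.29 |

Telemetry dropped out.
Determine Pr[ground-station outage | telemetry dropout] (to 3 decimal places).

P(telemetry dropout) = 0.02*0.32*0.96 + 0.29*0.32*0.04 + 0.37*0.68*0.96 + 0.53*0.68*0.04 = 0.006144 + 0.003712 + 0.241536 + 0.014416 = 0.265808
The ground-station outage-present share is 0.003712 + 0.014416 = 0.018128.
So P(ground-station outage | telemetry dropout) = 0.018128/0.265808 ≈ 0.068.

Pr[ground-station outage | telemetry dropout] ≈ 0.068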